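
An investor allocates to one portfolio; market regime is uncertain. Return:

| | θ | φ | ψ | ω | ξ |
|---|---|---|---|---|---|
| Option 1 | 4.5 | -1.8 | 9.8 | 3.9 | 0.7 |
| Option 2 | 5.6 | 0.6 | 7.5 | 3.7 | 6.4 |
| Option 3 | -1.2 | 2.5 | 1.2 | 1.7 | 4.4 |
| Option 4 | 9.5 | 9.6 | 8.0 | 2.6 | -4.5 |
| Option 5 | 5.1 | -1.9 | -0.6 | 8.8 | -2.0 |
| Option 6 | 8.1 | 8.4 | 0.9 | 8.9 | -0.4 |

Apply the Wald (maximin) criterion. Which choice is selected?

Row minima: Option 1=-1.8, Option 2=0.6, Option 3=-1.2, Option 4=-4.5, Option 5=-2.0, Option 6=-0.4
Best worst-case = 0.6 → Option 2.

Option 2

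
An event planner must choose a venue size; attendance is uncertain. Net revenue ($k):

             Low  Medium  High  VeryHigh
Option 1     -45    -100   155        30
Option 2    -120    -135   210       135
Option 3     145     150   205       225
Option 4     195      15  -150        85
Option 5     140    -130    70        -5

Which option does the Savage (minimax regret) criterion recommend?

Column bests: Low=195, Medium=150, High=210, VeryHigh=225.
Option 1 regrets: 240, 250, 55, 195 → max 250
Option 2 regrets: 315, 285, 0, 90 → max 315
Option 3 regrets: 50, 0, 5, 0 → max 50
Option 4 regrets: 0, 135, 360, 140 → max 360
Option 5 regrets: 55, 280, 140, 230 → max 280
Smallest max regret = 50 → Option 3.

Option 3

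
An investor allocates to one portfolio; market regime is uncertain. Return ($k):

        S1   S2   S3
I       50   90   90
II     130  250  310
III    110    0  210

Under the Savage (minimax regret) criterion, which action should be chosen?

II

Column bests: S1=130, S2=250, S3=310.
I regrets: 80, 160, 220 → max 220
II regrets: 0, 0, 0 → max 0
III regrets: 20, 250, 100 → max 250
Smallest max regret = 0 → II.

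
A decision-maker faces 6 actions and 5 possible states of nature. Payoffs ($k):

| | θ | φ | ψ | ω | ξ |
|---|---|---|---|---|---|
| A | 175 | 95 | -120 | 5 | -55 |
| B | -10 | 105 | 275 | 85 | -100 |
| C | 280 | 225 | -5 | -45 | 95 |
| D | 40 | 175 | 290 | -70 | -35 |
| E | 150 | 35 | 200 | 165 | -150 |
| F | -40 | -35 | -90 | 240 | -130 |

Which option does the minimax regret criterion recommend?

Column bests: θ=280, φ=225, ψ=290, ω=240, ξ=95.
A regrets: 105, 130, 410, 235, 150 → max 410
B regrets: 290, 120, 15, 155, 195 → max 290
C regrets: 0, 0, 295, 285, 0 → max 295
D regrets: 240, 50, 0, 310, 130 → max 310
E regrets: 130, 190, 90, 75, 245 → max 245
F regrets: 320, 260, 380, 0, 225 → max 380
Smallest max regret = 245 → E.

E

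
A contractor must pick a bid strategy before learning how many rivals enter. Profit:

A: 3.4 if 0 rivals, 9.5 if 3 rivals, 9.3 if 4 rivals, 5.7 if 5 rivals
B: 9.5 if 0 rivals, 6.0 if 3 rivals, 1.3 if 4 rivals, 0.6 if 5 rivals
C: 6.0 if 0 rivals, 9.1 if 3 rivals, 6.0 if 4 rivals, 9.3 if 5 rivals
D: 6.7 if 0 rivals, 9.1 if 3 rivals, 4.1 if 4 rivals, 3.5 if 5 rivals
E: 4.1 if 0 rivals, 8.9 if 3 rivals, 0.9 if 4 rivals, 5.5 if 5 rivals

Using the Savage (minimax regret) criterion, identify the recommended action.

Column bests: 0 rivals=9.5, 3 rivals=9.5, 4 rivals=9.3, 5 rivals=9.3.
A regrets: 6.1, 0.0, 0.0, 3.6 → max 6.1
B regrets: 0.0, 3.5, 8.0, 8.7 → max 8.7
C regrets: 3.5, 0.4, 3.3, 0.0 → max 3.5
D regrets: 2.8, 0.4, 5.2, 5.8 → max 5.8
E regrets: 5.4, 0.6, 8.4, 3.8 → max 8.4
Smallest max regret = 3.5 → C.

C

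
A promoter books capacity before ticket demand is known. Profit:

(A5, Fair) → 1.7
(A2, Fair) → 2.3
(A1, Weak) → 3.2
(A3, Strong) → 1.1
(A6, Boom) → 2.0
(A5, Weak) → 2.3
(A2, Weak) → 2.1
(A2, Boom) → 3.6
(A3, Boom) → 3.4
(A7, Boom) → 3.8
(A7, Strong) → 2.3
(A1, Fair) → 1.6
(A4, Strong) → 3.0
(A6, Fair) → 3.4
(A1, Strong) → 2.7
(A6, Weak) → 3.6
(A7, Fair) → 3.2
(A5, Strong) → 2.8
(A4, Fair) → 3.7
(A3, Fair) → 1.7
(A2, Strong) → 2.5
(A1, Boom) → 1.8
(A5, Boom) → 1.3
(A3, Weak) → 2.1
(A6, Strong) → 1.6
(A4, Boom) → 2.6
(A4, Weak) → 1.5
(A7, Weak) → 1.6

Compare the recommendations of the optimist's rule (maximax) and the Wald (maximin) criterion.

maximax → A7; maximin → A2 (disagree)

Row maxima: A1=3.2, A2=3.6, A3=3.4, A4=3.7, A5=2.8, A6=3.6, A7=3.8
Best best-case = 3.8 → A7.
Row minima: A1=1.6, A2=2.1, A3=1.1, A4=1.5, A5=1.3, A6=1.6, A7=1.6
Best worst-case = 2.1 → A2.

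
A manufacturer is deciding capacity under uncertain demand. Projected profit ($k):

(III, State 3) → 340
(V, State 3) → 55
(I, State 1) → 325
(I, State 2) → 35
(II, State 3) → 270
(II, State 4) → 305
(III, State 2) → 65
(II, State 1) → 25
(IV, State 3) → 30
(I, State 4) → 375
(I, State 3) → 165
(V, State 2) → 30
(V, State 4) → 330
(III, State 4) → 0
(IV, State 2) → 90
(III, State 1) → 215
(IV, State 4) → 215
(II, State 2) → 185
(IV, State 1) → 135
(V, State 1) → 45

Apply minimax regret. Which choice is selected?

Column bests: State 1=325, State 2=185, State 3=340, State 4=375.
I regrets: 0, 150, 175, 0 → max 175
II regrets: 300, 0, 70, 70 → max 300
III regrets: 110, 120, 0, 375 → max 375
IV regrets: 190, 95, 310, 160 → max 310
V regrets: 280, 155, 285, 45 → max 285
Smallest max regret = 175 → I.

I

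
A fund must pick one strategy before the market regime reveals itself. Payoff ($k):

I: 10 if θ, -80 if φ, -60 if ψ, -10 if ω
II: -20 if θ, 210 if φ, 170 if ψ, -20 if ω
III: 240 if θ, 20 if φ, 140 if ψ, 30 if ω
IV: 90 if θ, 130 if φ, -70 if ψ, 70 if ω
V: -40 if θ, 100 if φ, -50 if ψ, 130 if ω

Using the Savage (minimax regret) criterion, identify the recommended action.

III

Column bests: θ=240, φ=210, ψ=170, ω=130.
I regrets: 230, 290, 230, 140 → max 290
II regrets: 260, 0, 0, 150 → max 260
III regrets: 0, 190, 30, 100 → max 190
IV regrets: 150, 80, 240, 60 → max 240
V regrets: 280, 110, 220, 0 → max 280
Smallest max regret = 190 → III.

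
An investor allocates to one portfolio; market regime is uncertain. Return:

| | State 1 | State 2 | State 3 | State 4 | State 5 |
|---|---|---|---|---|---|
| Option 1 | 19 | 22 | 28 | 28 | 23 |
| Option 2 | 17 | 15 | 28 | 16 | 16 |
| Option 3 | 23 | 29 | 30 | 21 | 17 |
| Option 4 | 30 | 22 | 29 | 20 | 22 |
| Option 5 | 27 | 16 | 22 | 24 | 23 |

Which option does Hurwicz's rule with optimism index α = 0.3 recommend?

Option 1: 0.3·28 + 0.7·19 = 21.7
Option 2: 0.3·28 + 0.7·15 = 18.9
Option 3: 0.3·30 + 0.7·17 = 20.9
Option 4: 0.3·30 + 0.7·20 = 23
Option 5: 0.3·27 + 0.7·16 = 19.3
Highest Hurwicz score = 23 → Option 4.

Option 4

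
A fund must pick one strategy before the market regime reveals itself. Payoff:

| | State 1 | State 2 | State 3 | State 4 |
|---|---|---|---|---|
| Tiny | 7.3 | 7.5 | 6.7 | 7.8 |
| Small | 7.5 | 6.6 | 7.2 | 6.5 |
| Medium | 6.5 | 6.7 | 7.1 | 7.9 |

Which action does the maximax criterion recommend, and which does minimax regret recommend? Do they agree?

Row maxima: Tiny=7.8, Small=7.5, Medium=7.9
Best best-case = 7.9 → Medium.
Column bests: State 1=7.5, State 2=7.5, State 3=7.2, State 4=7.9.
Tiny regrets: 0.2, 0.0, 0.5, 0.1 → max 0.5
Small regrets: 0.0, 0.9, 0.0, 1.4 → max 1.4
Medium regrets: 1.0, 0.8, 0.1, 0.0 → max 1.0
Smallest max regret = 0.5 → Tiny.

maximax → Medium; minimax regret → Tiny (disagree)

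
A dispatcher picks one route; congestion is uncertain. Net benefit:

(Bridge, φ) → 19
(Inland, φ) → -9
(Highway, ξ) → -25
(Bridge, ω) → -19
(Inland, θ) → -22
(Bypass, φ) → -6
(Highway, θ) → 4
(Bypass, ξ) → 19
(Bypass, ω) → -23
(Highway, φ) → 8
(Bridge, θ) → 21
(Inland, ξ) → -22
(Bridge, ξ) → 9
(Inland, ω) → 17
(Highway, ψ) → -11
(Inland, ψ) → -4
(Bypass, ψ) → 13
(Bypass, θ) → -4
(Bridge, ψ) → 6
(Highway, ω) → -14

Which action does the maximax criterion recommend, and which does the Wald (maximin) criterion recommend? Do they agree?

Row maxima: Bridge=21, Inland=17, Bypass=19, Highway=8
Best best-case = 21 → Bridge.
Row minima: Bridge=-19, Inland=-22, Bypass=-23, Highway=-25
Best worst-case = -19 → Bridge.

maximax → Bridge; maximin → Bridge (agree)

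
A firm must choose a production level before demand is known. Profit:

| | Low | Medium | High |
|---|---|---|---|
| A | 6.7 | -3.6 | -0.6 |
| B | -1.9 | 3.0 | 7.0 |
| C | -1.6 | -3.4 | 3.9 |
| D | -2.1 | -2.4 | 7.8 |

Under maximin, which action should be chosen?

B

Row minima: A=-3.6, B=-1.9, C=-3.4, D=-2.4
Best worst-case = -1.9 → B.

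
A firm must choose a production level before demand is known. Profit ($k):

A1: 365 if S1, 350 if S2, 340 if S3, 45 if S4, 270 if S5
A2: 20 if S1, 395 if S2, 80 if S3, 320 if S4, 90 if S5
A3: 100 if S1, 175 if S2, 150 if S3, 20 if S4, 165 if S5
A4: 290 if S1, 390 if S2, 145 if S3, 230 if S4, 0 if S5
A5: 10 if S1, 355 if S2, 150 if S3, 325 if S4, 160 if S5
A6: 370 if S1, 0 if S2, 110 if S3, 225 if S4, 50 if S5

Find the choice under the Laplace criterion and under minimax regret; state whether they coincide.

laplace → A1; minimax regret → A4 (disagree)

Row averages: A1=274, A2=181, A3=122, A4=211, A5=200, A6=151
Highest average = 274 → A1.
Column bests: S1=370, S2=395, S3=340, S4=325, S5=270.
A1 regrets: 5, 45, 0, 280, 0 → max 280
A2 regrets: 350, 0, 260, 5, 180 → max 350
A3 regrets: 270, 220, 190, 305, 105 → max 305
A4 regrets: 80, 5, 195, 95, 270 → max 270
A5 regrets: 360, 40, 190, 0, 110 → max 360
A6 regrets: 0, 395, 230, 100, 220 → max 395
Smallest max regret = 270 → A4.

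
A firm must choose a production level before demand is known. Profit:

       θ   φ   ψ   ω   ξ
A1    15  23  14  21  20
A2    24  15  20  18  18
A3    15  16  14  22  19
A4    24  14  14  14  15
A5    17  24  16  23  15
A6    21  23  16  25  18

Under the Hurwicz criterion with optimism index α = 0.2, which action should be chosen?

A6

A1: 0.2·23 + 0.8·14 = 15.8
A2: 0.2·24 + 0.8·15 = 16.8
A3: 0.2·22 + 0.8·14 = 15.6
A4: 0.2·24 + 0.8·14 = 16
A5: 0.2·24 + 0.8·15 = 16.8
A6: 0.2·25 + 0.8·16 = 17.8
Highest Hurwicz score = 17.8 → A6.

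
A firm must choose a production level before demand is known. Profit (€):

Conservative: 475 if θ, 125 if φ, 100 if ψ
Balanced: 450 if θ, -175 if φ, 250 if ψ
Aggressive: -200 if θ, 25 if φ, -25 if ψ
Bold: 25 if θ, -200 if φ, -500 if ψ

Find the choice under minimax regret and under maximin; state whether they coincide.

Column bests: θ=475, φ=125, ψ=250.
Conservative regrets: 0, 0, 150 → max 150
Balanced regrets: 25, 300, 0 → max 300
Aggressive regrets: 675, 100, 275 → max 675
Bold regrets: 450, 325, 750 → max 750
Smallest max regret = 150 → Conservative.
Row minima: Conservative=100, Balanced=-175, Aggressive=-200, Bold=-500
Best worst-case = 100 → Conservative.

minimax regret → Conservative; maximin → Conservative (agree)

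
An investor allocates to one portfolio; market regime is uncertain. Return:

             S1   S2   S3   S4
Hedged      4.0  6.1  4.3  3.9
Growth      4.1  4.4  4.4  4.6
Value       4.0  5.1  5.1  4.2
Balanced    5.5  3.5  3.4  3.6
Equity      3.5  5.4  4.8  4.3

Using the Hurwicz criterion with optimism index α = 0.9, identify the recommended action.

Hedged

Hedged: 0.9·6.1 + 0.1·3.9 = 5.88
Growth: 0.9·4.6 + 0.1·4.1 = 4.55
Value: 0.9·5.1 + 0.1·4.0 = 4.99
Balanced: 0.9·5.5 + 0.1·3.4 = 5.29
Equity: 0.9·5.4 + 0.1·3.5 = 5.21
Highest Hurwicz score = 5.88 → Hedged.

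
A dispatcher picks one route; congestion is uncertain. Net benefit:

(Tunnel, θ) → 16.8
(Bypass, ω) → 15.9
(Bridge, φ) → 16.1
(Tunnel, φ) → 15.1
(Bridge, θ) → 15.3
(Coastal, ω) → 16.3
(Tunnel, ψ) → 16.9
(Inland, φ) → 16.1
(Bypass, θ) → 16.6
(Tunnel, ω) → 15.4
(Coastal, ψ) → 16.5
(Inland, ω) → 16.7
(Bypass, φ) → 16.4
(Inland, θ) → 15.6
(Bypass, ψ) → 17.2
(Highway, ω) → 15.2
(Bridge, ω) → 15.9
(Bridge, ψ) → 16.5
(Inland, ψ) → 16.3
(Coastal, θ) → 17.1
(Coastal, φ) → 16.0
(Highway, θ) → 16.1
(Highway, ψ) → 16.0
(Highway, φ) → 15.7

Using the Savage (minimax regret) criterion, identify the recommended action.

Column bests: θ=17.1, φ=16.4, ψ=17.2, ω=16.7.
Inland regrets: 1.5, 0.3, 0.9, 0.0 → max 1.5
Bridge regrets: 1.8, 0.3, 0.7, 0.8 → max 1.8
Coastal regrets: 0.0, 0.4, 0.7, 0.4 → max 0.7
Highway regrets: 1.0, 0.7, 1.2, 1.5 → max 1.5
Tunnel regrets: 0.3, 1.3, 0.3, 1.3 → max 1.3
Bypass regrets: 0.5, 0.0, 0.0, 0.8 → max 0.8
Smallest max regret = 0.7 → Coastal.

Coastal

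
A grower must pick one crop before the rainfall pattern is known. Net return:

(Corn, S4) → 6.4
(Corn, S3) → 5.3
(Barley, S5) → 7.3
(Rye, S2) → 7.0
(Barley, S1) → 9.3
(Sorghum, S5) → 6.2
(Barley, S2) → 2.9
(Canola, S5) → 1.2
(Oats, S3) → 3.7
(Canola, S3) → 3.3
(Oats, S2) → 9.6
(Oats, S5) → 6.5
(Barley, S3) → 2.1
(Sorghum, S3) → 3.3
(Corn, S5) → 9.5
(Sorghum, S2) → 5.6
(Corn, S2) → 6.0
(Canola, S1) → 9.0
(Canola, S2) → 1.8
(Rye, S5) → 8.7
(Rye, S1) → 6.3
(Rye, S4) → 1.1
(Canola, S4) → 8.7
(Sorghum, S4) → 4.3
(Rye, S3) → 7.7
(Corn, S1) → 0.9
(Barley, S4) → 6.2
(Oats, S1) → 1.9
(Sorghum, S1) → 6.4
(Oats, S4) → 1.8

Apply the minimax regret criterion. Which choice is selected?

Column bests: S1=9.3, S2=9.6, S3=7.7, S4=8.7, S5=9.5.
Oats regrets: 7.4, 0.0, 4.0, 6.9, 3.0 → max 7.4
Canola regrets: 0.3, 7.8, 4.4, 0.0, 8.3 → max 8.3
Barley regrets: 0.0, 6.7, 5.6, 2.5, 2.2 → max 6.7
Rye regrets: 3.0, 2.6, 0.0, 7.6, 0.8 → max 7.6
Sorghum regrets: 2.9, 4.0, 4.4, 4.4, 3.3 → max 4.4
Corn regrets: 8.4, 3.6, 2.4, 2.3, 0.0 → max 8.4
Smallest max regret = 4.4 → Sorghum.

Sorghum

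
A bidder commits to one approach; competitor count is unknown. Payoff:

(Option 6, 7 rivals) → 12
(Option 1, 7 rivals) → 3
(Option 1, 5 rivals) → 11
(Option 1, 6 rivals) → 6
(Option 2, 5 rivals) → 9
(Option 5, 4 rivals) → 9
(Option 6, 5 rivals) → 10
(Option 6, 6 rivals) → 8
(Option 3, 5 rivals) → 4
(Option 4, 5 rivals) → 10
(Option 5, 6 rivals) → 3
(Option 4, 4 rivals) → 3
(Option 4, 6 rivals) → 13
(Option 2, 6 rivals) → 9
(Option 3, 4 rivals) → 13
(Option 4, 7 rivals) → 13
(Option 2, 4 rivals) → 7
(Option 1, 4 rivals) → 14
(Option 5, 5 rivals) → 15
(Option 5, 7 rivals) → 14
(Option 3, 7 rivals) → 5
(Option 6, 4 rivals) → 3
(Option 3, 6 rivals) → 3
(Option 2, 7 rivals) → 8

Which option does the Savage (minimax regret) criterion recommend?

Option 2

Column bests: 4 rivals=14, 5 rivals=15, 6 rivals=13, 7 rivals=14.
Option 1 regrets: 0, 4, 7, 11 → max 11
Option 2 regrets: 7, 6, 4, 6 → max 7
Option 3 regrets: 1, 11, 10, 9 → max 11
Option 4 regrets: 11, 5, 0, 1 → max 11
Option 5 regrets: 5, 0, 10, 0 → max 10
Option 6 regrets: 11, 5, 5, 2 → max 11
Smallest max regret = 7 → Option 2.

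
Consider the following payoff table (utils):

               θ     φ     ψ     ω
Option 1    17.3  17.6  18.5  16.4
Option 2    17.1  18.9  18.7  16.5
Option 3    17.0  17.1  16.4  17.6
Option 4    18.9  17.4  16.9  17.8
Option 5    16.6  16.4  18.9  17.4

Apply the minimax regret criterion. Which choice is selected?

Column bests: θ=18.9, φ=18.9, ψ=18.9, ω=17.8.
Option 1 regrets: 1.6, 1.3, 0.4, 1.4 → max 1.6
Option 2 regrets: 1.8, 0.0, 0.2, 1.3 → max 1.8
Option 3 regrets: 1.9, 1.8, 2.5, 0.2 → max 2.5
Option 4 regrets: 0.0, 1.5, 2.0, 0.0 → max 2.0
Option 5 regrets: 2.3, 2.5, 0.0, 0.4 → max 2.5
Smallest max regret = 1.6 → Option 1.

Option 1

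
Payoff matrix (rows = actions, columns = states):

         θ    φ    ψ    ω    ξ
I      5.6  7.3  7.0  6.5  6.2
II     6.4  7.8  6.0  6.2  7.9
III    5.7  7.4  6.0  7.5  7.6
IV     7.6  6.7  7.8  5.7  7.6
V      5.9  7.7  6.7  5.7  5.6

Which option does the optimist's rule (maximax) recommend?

II

Row maxima: I=7.3, II=7.9, III=7.6, IV=7.8, V=7.7
Best best-case = 7.9 → II.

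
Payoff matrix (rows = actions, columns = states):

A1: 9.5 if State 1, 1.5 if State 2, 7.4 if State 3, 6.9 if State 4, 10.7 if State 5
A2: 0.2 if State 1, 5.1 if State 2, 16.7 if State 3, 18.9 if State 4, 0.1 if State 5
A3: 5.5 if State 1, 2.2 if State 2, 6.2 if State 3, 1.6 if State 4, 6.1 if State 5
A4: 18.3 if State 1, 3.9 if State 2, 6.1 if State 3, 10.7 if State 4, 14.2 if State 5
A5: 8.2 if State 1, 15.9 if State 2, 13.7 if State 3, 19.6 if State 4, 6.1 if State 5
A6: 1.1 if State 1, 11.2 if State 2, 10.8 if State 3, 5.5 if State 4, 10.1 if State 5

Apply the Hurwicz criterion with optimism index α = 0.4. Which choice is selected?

A1: 0.4·10.7 + 0.6·1.5 = 5.18
A2: 0.4·18.9 + 0.6·0.1 = 7.62
A3: 0.4·6.2 + 0.6·1.6 = 3.44
A4: 0.4·18.3 + 0.6·3.9 = 9.66
A5: 0.4·19.6 + 0.6·6.1 = 11.5
A6: 0.4·11.2 + 0.6·1.1 = 5.14
Highest Hurwicz score = 11.5 → A5.

A5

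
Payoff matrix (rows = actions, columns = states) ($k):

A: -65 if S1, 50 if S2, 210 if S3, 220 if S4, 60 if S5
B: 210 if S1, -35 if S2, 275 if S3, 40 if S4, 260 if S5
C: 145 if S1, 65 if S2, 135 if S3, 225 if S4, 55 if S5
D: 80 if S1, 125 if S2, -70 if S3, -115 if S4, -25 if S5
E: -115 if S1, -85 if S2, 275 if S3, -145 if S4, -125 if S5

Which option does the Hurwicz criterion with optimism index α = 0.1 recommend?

C

A: 0.1·220 + 0.9·(-65) = -36.5
B: 0.1·275 + 0.9·(-35) = -4
C: 0.1·225 + 0.9·55 = 72
D: 0.1·125 + 0.9·(-115) = -91
E: 0.1·275 + 0.9·(-145) = -103
Highest Hurwicz score = 72 → C.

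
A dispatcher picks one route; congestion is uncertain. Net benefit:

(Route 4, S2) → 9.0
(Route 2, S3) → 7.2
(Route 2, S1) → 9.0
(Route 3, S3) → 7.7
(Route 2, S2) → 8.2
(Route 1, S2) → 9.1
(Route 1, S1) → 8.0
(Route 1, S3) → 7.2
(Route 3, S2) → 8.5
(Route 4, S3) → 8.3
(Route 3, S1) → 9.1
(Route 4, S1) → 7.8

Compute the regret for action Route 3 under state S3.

0.6

Best payoff under S3 is 8.3.
Regret = 8.3 − 7.7 = 0.6.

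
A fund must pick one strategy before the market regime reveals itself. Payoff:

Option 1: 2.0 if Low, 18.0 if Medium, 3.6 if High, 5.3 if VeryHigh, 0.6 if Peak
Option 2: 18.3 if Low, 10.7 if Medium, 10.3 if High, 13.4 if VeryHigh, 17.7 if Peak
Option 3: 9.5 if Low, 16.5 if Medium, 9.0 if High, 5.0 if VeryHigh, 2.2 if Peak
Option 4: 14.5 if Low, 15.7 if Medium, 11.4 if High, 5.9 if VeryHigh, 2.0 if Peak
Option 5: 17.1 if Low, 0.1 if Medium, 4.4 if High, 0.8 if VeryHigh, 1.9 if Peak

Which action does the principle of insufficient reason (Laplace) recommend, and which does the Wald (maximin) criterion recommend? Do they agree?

laplace → Option 2; maximin → Option 2 (agree)

Row averages: Option 1=5.9, Option 2=14.08, Option 3=8.44, Option 4=9.9, Option 5=4.86
Highest average = 14.08 → Option 2.
Row minima: Option 1=0.6, Option 2=10.3, Option 3=2.2, Option 4=2.0, Option 5=0.1
Best worst-case = 10.3 → Option 2.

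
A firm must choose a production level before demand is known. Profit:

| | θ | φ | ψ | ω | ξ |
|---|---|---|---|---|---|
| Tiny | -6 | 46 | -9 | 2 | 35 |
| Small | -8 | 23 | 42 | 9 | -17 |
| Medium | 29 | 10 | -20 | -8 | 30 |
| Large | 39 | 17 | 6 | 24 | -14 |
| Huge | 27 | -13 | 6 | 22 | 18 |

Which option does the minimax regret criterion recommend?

Column bests: θ=39, φ=46, ψ=42, ω=24, ξ=35.
Tiny regrets: 45, 0, 51, 22, 0 → max 51
Small regrets: 47, 23, 0, 15, 52 → max 52
Medium regrets: 10, 36, 62, 32, 5 → max 62
Large regrets: 0, 29, 36, 0, 49 → max 49
Huge regrets: 12, 59, 36, 2, 17 → max 59
Smallest max regret = 49 → Large.

Large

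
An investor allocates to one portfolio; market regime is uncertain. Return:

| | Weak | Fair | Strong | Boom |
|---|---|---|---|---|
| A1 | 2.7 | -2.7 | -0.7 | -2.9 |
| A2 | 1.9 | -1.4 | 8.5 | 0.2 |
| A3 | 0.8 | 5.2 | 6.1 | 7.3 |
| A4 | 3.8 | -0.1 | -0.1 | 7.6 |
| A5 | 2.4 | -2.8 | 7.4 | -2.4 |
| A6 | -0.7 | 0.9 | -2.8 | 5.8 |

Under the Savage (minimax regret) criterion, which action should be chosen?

A3

Column bests: Weak=3.8, Fair=5.2, Strong=8.5, Boom=7.6.
A1 regrets: 1.1, 7.9, 9.2, 10.5 → max 10.5
A2 regrets: 1.9, 6.6, 0.0, 7.4 → max 7.4
A3 regrets: 3.0, 0.0, 2.4, 0.3 → max 3.0
A4 regrets: 0.0, 5.3, 8.6, 0.0 → max 8.6
A5 regrets: 1.4, 8.0, 1.1, 10.0 → max 10.0
A6 regrets: 4.5, 4.3, 11.3, 1.8 → max 11.3
Smallest max regret = 3.0 → A3.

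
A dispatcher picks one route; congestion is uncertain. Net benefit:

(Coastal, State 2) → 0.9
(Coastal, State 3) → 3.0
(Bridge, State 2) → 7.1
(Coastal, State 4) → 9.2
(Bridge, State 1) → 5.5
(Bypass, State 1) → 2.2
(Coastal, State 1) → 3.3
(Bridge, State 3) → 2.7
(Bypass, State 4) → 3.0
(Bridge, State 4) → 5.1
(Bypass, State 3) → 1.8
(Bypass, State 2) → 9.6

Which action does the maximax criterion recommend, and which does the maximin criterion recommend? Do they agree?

maximax → Bypass; maximin → Bridge (disagree)

Row maxima: Bridge=7.1, Coastal=9.2, Bypass=9.6
Best best-case = 9.6 → Bypass.
Row minima: Bridge=2.7, Coastal=0.9, Bypass=1.8
Best worst-case = 2.7 → Bridge.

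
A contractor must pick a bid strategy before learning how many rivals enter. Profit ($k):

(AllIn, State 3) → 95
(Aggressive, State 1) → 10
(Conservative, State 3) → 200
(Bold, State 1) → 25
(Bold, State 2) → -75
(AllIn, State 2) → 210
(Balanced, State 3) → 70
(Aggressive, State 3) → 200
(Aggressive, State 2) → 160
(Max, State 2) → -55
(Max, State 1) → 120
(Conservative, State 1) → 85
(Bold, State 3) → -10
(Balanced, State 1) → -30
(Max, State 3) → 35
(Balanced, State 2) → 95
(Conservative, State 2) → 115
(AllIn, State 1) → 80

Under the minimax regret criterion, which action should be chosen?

Column bests: State 1=120, State 2=210, State 3=200.
Conservative regrets: 35, 95, 0 → max 95
Balanced regrets: 150, 115, 130 → max 150
Aggressive regrets: 110, 50, 0 → max 110
Bold regrets: 95, 285, 210 → max 285
AllIn regrets: 40, 0, 105 → max 105
Max regrets: 0, 265, 165 → max 265
Smallest max regret = 95 → Conservative.

Conservative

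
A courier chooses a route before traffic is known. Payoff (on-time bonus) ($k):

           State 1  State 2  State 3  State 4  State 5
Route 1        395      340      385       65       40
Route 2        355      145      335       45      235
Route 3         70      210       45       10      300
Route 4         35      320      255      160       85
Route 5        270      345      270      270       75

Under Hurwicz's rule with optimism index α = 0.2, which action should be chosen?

Route 5

Route 1: 0.2·395 + 0.8·40 = 111
Route 2: 0.2·355 + 0.8·45 = 107
Route 3: 0.2·300 + 0.8·10 = 68
Route 4: 0.2·320 + 0.8·35 = 92
Route 5: 0.2·345 + 0.8·75 = 129
Highest Hurwicz score = 129 → Route 5.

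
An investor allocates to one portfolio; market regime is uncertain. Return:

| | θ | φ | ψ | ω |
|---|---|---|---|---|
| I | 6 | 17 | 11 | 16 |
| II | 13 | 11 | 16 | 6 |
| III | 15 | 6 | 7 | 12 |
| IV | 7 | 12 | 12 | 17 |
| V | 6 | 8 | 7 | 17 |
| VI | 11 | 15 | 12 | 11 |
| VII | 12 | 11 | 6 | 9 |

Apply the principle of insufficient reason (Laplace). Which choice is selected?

Row averages: I=12.5, II=11.5, III=10, IV=12, V=9.5, VI=12.25, VII=9.5
Highest average = 12.5 → I.

I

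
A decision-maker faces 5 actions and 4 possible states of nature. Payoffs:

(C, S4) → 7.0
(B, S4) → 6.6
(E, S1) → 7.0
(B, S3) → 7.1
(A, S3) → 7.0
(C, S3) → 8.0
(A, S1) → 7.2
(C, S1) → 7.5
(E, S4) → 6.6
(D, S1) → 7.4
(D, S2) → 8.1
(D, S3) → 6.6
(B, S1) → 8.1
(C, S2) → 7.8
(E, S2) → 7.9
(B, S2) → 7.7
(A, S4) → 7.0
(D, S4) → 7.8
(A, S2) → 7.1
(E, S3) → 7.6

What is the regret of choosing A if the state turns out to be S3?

1.0

Best payoff under S3 is 8.0.
Regret = 8.0 − 7.0 = 1.0.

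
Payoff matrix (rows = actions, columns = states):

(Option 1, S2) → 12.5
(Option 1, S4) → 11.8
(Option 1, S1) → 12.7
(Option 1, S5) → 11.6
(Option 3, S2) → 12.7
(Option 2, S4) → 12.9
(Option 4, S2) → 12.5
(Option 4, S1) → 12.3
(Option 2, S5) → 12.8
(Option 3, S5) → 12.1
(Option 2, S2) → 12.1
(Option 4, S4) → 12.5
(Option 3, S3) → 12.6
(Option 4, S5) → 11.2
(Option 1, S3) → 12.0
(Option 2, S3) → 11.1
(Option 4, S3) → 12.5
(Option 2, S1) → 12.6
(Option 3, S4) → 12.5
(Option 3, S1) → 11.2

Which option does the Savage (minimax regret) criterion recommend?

Option 1

Column bests: S1=12.7, S2=12.7, S3=12.6, S4=12.9, S5=12.8.
Option 1 regrets: 0.0, 0.2, 0.6, 1.1, 1.2 → max 1.2
Option 2 regrets: 0.1, 0.6, 1.5, 0.0, 0.0 → max 1.5
Option 3 regrets: 1.5, 0.0, 0.0, 0.4, 0.7 → max 1.5
Option 4 regrets: 0.4, 0.2, 0.1, 0.4, 1.6 → max 1.6
Smallest max regret = 1.2 → Option 1.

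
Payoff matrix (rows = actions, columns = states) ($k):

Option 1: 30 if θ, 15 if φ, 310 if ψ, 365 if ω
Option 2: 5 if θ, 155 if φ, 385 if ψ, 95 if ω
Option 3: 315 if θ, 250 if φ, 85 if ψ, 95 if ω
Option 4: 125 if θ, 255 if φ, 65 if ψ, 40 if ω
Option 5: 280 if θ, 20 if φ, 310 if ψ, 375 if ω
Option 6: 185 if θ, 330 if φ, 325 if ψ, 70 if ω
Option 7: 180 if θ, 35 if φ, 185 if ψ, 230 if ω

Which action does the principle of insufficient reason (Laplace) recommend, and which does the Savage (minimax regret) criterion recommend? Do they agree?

laplace → Option 5; minimax regret → Option 7 (disagree)

Row averages: Option 1=180, Option 2=160, Option 3=186.25, Option 4=121.25, Option 5=246.25, Option 6=227.5, Option 7=157.5
Highest average = 246.25 → Option 5.
Column bests: θ=315, φ=330, ψ=385, ω=375.
Option 1 regrets: 285, 315, 75, 10 → max 315
Option 2 regrets: 310, 175, 0, 280 → max 310
Option 3 regrets: 0, 80, 300, 280 → max 300
Option 4 regrets: 190, 75, 320, 335 → max 335
Option 5 regrets: 35, 310, 75, 0 → max 310
Option 6 regrets: 130, 0, 60, 305 → max 305
Option 7 regrets: 135, 295, 200, 145 → max 295
Smallest max regret = 295 → Option 7.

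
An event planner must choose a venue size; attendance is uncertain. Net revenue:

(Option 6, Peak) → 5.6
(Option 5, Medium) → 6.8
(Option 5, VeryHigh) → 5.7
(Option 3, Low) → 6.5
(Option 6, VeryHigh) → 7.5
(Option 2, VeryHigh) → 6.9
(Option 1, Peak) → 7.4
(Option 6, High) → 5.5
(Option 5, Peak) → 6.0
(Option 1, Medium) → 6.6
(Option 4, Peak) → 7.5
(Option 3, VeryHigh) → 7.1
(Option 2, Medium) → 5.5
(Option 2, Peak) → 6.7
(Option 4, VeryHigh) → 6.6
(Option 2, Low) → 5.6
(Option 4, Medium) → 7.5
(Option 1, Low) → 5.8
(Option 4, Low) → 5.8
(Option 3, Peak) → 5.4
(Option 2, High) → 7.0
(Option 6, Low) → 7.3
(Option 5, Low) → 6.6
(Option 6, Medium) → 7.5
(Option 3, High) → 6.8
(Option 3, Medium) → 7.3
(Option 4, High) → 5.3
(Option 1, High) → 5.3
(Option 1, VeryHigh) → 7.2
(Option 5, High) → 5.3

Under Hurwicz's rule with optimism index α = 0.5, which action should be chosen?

Option 1: 0.5·7.4 + 0.5·5.3 = 6.35
Option 2: 0.5·7.0 + 0.5·5.5 = 6.25
Option 3: 0.5·7.3 + 0.5·5.4 = 6.35
Option 4: 0.5·7.5 + 0.5·5.3 = 6.4
Option 5: 0.5·6.8 + 0.5·5.3 = 6.05
Option 6: 0.5·7.5 + 0.5·5.5 = 6.5
Highest Hurwicz score = 6.5 → Option 6.

Option 6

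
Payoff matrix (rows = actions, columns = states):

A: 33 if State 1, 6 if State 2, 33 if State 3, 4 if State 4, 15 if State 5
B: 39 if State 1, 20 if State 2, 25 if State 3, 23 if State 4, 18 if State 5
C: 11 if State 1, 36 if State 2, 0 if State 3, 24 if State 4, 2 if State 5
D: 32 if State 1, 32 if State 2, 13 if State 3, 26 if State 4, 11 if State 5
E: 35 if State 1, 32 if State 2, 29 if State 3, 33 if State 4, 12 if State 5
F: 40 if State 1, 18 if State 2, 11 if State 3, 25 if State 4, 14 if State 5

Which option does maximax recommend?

F

Row maxima: A=33, B=39, C=36, D=32, E=35, F=40
Best best-case = 40 → F.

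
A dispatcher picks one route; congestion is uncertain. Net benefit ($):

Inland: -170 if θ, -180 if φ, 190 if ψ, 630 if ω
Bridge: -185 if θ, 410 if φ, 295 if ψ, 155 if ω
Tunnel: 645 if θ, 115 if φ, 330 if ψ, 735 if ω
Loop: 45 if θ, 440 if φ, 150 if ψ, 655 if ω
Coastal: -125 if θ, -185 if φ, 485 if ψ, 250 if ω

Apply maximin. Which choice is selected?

Tunnel

Row minima: Inland=-180, Bridge=-185, Tunnel=115, Loop=45, Coastal=-185
Best worst-case = 115 → Tunnel.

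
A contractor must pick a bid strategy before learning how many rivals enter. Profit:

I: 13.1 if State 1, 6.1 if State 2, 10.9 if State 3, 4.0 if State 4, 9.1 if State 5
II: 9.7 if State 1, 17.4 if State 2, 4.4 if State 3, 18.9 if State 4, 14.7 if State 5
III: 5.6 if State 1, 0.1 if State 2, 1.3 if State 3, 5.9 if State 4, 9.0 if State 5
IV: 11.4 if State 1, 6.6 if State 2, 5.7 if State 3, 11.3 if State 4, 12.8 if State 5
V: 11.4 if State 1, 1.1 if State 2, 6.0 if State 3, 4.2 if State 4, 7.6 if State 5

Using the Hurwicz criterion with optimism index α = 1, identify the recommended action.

II

I: 1·13.1 + 0·4.0 = 13.1
II: 1·18.9 + 0·4.4 = 18.9
III: 1·9.0 + 0·0.1 = 9
IV: 1·12.8 + 0·5.7 = 12.8
V: 1·11.4 + 0·1.1 = 11.4
Highest Hurwicz score = 18.9 → II.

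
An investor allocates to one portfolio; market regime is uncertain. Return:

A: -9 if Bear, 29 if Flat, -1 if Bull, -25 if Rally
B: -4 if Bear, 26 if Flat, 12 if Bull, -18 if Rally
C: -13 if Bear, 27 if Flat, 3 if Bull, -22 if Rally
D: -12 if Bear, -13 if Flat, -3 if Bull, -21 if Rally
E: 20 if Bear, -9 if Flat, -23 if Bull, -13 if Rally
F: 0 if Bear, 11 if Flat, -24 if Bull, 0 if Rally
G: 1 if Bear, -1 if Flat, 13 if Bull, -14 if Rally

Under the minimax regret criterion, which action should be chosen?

Column bests: Bear=20, Flat=29, Bull=13, Rally=0.
A regrets: 29, 0, 14, 25 → max 29
B regrets: 24, 3, 1, 18 → max 24
C regrets: 33, 2, 10, 22 → max 33
D regrets: 32, 42, 16, 21 → max 42
E regrets: 0, 38, 36, 13 → max 38
F regrets: 20, 18, 37, 0 → max 37
G regrets: 19, 30, 0, 14 → max 30
Smallest max regret = 24 → B.

B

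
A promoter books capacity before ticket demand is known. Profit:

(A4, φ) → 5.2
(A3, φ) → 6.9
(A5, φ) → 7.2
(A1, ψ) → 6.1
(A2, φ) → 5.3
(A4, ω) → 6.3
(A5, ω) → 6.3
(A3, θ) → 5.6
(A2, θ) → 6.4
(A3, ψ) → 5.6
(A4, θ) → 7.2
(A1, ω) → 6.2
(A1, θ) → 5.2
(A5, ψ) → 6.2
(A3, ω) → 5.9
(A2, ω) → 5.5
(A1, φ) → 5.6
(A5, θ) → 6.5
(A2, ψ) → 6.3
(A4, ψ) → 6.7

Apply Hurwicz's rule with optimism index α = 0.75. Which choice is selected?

A1: 0.75·6.2 + 0.25·5.2 = 5.95
A2: 0.75·6.4 + 0.25·5.3 = 6.125
A3: 0.75·6.9 + 0.25·5.6 = 6.575
A4: 0.75·7.2 + 0.25·5.2 = 6.7
A5: 0.75·7.2 + 0.25·6.2 = 6.95
Highest Hurwicz score = 6.95 → A5.

A5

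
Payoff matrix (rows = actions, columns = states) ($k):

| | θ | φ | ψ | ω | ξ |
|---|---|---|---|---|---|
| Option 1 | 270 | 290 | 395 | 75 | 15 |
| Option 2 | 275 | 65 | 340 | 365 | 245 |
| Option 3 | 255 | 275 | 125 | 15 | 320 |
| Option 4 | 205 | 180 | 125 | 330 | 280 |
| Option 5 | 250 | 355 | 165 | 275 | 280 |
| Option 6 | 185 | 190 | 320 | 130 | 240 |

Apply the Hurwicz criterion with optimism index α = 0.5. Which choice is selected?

Option 1: 0.5·395 + 0.5·15 = 205
Option 2: 0.5·365 + 0.5·65 = 215
Option 3: 0.5·320 + 0.5·15 = 167.5
Option 4: 0.5·330 + 0.5·125 = 227.5
Option 5: 0.5·355 + 0.5·165 = 260
Option 6: 0.5·320 + 0.5·130 = 225
Highest Hurwicz score = 260 → Option 5.

Option 5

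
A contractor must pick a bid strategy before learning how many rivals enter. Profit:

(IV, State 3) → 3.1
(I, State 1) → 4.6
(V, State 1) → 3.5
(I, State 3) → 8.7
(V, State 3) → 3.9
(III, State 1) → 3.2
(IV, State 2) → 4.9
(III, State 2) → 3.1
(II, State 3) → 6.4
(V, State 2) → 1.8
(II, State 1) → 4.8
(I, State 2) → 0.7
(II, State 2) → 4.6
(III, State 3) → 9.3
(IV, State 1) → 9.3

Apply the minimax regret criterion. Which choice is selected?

Column bests: State 1=9.3, State 2=4.9, State 3=9.3.
I regrets: 4.7, 4.2, 0.6 → max 4.7
II regrets: 4.5, 0.3, 2.9 → max 4.5
III regrets: 6.1, 1.8, 0.0 → max 6.1
IV regrets: 0.0, 0.0, 6.2 → max 6.2
V regrets: 5.8, 3.1, 5.4 → max 5.8
Smallest max regret = 4.5 → II.

II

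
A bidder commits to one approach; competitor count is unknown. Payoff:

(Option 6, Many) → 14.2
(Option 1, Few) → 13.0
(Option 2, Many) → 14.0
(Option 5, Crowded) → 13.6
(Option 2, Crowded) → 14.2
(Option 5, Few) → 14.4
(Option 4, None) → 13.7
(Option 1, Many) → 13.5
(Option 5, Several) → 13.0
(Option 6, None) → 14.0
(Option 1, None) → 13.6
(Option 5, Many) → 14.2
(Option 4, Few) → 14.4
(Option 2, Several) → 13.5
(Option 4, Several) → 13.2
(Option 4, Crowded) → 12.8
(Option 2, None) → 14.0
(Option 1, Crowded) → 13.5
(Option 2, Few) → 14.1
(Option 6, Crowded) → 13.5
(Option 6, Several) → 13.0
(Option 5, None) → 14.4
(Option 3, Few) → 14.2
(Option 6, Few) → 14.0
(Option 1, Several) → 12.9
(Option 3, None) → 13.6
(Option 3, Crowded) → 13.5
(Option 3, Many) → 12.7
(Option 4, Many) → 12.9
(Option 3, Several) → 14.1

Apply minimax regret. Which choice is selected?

Column bests: None=14.4, Few=14.4, Several=14.1, Many=14.2, Crowded=14.2.
Option 1 regrets: 0.8, 1.4, 1.2, 0.7, 0.7 → max 1.4
Option 2 regrets: 0.4, 0.3, 0.6, 0.2, 0.0 → max 0.6
Option 3 regrets: 0.8, 0.2, 0.0, 1.5, 0.7 → max 1.5
Option 4 regrets: 0.7, 0.0, 0.9, 1.3, 1.4 → max 1.4
Option 5 regrets: 0.0, 0.0, 1.1, 0.0, 0.6 → max 1.1
Option 6 regrets: 0.4, 0.4, 1.1, 0.0, 0.7 → max 1.1
Smallest max regret = 0.6 → Option 2.

Option 2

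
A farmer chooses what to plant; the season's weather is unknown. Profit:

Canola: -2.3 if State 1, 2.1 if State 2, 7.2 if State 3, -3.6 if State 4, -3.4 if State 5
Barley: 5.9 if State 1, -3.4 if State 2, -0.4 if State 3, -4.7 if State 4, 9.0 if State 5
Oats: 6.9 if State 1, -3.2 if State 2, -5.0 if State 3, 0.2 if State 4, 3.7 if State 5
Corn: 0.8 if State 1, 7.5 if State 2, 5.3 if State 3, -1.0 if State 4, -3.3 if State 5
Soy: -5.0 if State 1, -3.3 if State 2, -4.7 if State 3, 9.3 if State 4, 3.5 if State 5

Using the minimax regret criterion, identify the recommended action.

Soy

Column bests: State 1=6.9, State 2=7.5, State 3=7.2, State 4=9.3, State 5=9.0.
Canola regrets: 9.2, 5.4, 0.0, 12.9, 12.4 → max 12.9
Barley regrets: 1.0, 10.9, 7.6, 14.0, 0.0 → max 14.0
Oats regrets: 0.0, 10.7, 12.2, 9.1, 5.3 → max 12.2
Corn regrets: 6.1, 0.0, 1.9, 10.3, 12.3 → max 12.3
Soy regrets: 11.9, 10.8, 11.9, 0.0, 5.5 → max 11.9
Smallest max regret = 11.9 → Soy.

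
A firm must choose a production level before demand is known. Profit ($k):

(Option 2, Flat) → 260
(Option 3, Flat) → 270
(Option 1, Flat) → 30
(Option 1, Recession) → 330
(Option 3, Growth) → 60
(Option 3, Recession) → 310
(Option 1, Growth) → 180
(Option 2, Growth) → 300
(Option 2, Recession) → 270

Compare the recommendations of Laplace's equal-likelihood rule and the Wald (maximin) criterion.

Row averages: Option 1=180, Option 2=830/3, Option 3=640/3
Highest average = 830/3 → Option 2.
Row minima: Option 1=30, Option 2=260, Option 3=60
Best worst-case = 260 → Option 2.

laplace → Option 2; maximin → Option 2 (agree)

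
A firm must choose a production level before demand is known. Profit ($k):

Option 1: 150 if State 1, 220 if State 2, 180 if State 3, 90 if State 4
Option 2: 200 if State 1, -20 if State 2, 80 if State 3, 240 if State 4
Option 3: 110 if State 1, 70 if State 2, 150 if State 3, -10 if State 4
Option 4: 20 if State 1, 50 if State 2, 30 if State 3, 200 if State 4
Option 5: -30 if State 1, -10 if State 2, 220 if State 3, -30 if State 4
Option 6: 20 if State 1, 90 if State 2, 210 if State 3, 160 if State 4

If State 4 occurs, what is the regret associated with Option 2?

0

Best payoff under State 4 is 240.
Regret = 240 − 240 = 0.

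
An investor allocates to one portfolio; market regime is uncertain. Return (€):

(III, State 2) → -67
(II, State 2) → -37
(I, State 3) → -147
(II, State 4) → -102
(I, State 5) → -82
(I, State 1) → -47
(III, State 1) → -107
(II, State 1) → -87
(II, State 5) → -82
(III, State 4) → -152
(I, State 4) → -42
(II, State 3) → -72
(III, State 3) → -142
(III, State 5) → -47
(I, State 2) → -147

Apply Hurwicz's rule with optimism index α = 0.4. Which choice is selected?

II

I: 0.4·(-42) + 0.6·(-147) = -105
II: 0.4·(-37) + 0.6·(-102) = -76
III: 0.4·(-47) + 0.6·(-152) = -110
Highest Hurwicz score = -76 → II.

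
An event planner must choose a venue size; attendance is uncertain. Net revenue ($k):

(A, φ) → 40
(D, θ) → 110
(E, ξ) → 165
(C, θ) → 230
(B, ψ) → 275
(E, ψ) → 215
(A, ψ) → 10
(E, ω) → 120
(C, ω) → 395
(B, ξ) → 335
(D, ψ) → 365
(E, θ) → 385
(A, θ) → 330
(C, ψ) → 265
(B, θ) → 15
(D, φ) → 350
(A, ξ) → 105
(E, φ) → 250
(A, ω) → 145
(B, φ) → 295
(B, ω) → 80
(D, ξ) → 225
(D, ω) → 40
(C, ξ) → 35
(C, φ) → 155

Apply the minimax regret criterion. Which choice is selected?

E

Column bests: θ=385, φ=350, ψ=365, ω=395, ξ=335.
A regrets: 55, 310, 355, 250, 230 → max 355
B regrets: 370, 55, 90, 315, 0 → max 370
C regrets: 155, 195, 100, 0, 300 → max 300
D regrets: 275, 0, 0, 355, 110 → max 355
E regrets: 0, 100, 150, 275, 170 → max 275
Smallest max regret = 275 → E.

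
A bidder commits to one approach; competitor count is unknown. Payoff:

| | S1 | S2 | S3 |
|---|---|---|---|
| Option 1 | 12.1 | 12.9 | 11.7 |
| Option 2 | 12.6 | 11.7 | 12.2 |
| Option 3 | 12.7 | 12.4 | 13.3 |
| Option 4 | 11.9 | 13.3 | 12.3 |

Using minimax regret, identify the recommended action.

Column bests: S1=12.7, S2=13.3, S3=13.3.
Option 1 regrets: 0.6, 0.4, 1.6 → max 1.6
Option 2 regrets: 0.1, 1.6, 1.1 → max 1.6
Option 3 regrets: 0.0, 0.9, 0.0 → max 0.9
Option 4 regrets: 0.8, 0.0, 1.0 → max 1.0
Smallest max regret = 0.9 → Option 3.

Option 3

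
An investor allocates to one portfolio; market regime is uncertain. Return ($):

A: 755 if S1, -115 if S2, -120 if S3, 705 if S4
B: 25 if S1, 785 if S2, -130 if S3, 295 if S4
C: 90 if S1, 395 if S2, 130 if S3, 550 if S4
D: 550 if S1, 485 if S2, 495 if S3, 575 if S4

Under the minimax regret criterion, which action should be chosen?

D

Column bests: S1=755, S2=785, S3=495, S4=705.
A regrets: 0, 900, 615, 0 → max 900
B regrets: 730, 0, 625, 410 → max 730
C regrets: 665, 390, 365, 155 → max 665
D regrets: 205, 300, 0, 130 → max 300
Smallest max regret = 300 → D.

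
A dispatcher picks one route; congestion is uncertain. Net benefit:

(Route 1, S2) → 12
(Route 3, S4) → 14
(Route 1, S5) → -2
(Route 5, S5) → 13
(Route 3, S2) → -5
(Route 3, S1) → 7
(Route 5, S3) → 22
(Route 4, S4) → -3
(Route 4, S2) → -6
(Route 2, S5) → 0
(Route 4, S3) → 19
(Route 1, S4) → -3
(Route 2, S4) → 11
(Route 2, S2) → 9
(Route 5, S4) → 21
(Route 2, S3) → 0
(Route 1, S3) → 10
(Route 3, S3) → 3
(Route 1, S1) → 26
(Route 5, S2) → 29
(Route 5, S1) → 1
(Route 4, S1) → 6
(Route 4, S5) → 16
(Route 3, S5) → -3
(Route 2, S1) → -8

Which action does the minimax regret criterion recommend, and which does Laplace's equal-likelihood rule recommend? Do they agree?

Column bests: S1=26, S2=29, S3=22, S4=21, S5=16.
Route 1 regrets: 0, 17, 12, 24, 18 → max 24
Route 2 regrets: 34, 20, 22, 10, 16 → max 34
Route 3 regrets: 19, 34, 19, 7, 19 → max 34
Route 4 regrets: 20, 35, 3, 24, 0 → max 35
Route 5 regrets: 25, 0, 0, 0, 3 → max 25
Smallest max regret = 24 → Route 1.
Row averages: Route 1=8.6, Route 2=2.4, Route 3=3.2, Route 4=6.4, Route 5=17.2
Highest average = 17.2 → Route 5.

minimax regret → Route 1; laplace → Route 5 (disagree)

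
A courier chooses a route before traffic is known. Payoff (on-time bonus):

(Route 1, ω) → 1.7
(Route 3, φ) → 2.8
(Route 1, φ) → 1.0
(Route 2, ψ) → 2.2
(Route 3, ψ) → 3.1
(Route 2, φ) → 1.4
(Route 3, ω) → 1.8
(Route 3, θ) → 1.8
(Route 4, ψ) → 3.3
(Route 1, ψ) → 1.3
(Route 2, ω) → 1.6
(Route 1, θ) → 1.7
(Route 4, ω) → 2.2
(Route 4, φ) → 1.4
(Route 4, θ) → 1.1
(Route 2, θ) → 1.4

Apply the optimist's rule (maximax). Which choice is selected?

Route 4

Row maxima: Route 1=1.7, Route 2=2.2, Route 3=3.1, Route 4=3.3
Best best-case = 3.3 → Route 4.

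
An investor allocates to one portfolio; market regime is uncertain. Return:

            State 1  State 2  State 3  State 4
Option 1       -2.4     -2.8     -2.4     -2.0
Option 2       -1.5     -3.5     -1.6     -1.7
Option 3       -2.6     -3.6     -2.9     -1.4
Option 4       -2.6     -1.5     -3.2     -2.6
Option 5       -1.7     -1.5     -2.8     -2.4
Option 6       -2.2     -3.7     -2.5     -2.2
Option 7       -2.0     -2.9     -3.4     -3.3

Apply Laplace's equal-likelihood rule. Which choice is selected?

Row averages: Option 1=-2.4, Option 2=-2.075, Option 3=-2.625, Option 4=-2.475, Option 5=-2.1, Option 6=-2.65, Option 7=-2.9
Highest average = -2.075 → Option 2.

Option 2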